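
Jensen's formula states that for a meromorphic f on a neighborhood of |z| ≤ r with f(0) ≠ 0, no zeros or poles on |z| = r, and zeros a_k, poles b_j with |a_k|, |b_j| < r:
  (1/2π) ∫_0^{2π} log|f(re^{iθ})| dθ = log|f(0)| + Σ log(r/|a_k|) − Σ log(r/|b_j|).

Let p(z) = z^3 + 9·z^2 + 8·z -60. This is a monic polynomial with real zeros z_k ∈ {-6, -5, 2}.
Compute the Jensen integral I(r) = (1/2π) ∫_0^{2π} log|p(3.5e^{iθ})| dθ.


Zeros: -6, -5, 2; r = 3.5.
Inside |z| < r: 2. Outside (|z| ≥ r): -6, -5.
p(0) = -60, so log|p(0)| = log(60) = 4.0943.
Apply Jensen: I(r) = log|p(0)| + Σ_k log(r/|z_k|), summed over zeros inside |z| < r.
  log(r/|z_k|) for z_k = 2: log(3.5/2) = 0.5596
  Outside zeros (-6, -5) contribute nothing to the Jensen sum.
Sum over inside zeros: 0.5596.
I(r) = log|p(0)| + (inside sum) = 4.0943 + 0.5596 = 4.6540.
Note: since some zeros are outside |z| ≤ r, the simplified n·log(r) form does NOT apply — only the inside zeros contribute.

I(r) ≈ 4.6540.


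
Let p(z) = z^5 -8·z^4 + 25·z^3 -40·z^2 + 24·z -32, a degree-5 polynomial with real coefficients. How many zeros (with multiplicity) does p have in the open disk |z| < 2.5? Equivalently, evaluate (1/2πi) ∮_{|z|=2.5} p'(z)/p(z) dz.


The zeros of p are: (0 + 1i), (0 - 1i), (2 + 2i), (2 - 2i), 4.
Their magnitudes are: 1, 1, 2.828, 2.828, 4.
Zeros with |z| < R = 2.5: (0 + 1i), (0 - 1i).
Count = 2.
By the argument principle, (1/2πi) ∮_{|z|=R} p'(z)/p(z) dz equals exactly this count.

Number of zeros inside |z| < 2.5: 2.


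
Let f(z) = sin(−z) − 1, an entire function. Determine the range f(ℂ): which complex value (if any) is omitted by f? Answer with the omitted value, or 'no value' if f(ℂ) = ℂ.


Little Picard bounds the complement of f(ℂ) to at most one point.
sin is entire and surjective onto ℂ: for every w ∈ ℂ, sin(ζ) = w has a solution ζ ∈ ℂ (e.g., via the complex inverse arcsin). With ζ = −z this gives z = ζ/(-1). Then 1·sin(−z) takes every value in 1·ℂ = ℂ, and adding -1 is a bijection of ℂ. So f is surjective and omits no value. (Note: only on the real line is sin bounded by [−1, 1].)

Omitted value: no value.


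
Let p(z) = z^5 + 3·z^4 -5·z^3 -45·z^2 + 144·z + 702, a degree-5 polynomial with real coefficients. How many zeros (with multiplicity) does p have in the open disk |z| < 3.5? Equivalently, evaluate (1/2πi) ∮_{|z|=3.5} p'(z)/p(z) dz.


The zeros of p are: (-3 + 3i), (-3 - 3i), (3 + 2i), (3 - 2i), -3.
Their magnitudes are: 4.243, 4.243, 3.606, 3.606, 3.
Zeros with |z| < R = 3.5: -3.
Count = 1.
By the argument principle, (1/2πi) ∮_{|z|=R} p'(z)/p(z) dz equals exactly this count.

Number of zeros inside |z| < 3.5: 1.


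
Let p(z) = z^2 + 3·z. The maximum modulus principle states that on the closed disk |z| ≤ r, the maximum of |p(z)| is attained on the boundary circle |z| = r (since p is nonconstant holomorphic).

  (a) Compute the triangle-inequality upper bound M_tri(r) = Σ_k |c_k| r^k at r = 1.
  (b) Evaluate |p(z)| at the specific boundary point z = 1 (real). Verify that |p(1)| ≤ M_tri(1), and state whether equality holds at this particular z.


Coefficients: c_0 = 0, c_1 = 3, c_2 = 1. Radius r = 1.
Part (a). Triangle bound: M_tri(r) = Σ_k |c_k| r^k
  = |0|·1^0 + |3|·1^1 + |1|·1^2
  = 0 + 3 + 1 = 4.
This bounds M(r) := max_{|z|=r} |p(z)| from above; equality holds iff all terms c_k z^k can be made to align in phase at a single z on |z|=r.
Part (b). At z = 1 (real, on the circle |z| = r):
  p(1) = (0)·1^0 + (3)·1^1 + (1)·1^2 = 4.
  |p(1)| = 4.
Since all nonzero coefficients share the same sign, |p(1)| = 4 = M_tri(1); the triangle bound is attained at z = 1, so in fact M(r) = 4.

M_tri(1) = 4; |p(1)| = 4; equality at z=1: yes.


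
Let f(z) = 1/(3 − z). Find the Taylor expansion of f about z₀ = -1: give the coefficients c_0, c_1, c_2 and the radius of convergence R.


Let w = z − z₀, so z = z₀ + w.
Then 3 − z = 3 − (z₀ + w) = (3 − z₀) − w = 4 − w.
f(z) = 1/(4 − w) = (1/(4)) · 1/(1 − w/(4)) = Σ_{n≥0} w^n / (4)^(n+1).
So c_n = 1/(4)^(n+1):
  c_0 = 1/(4)^1 = 1/4.
  c_1 = 1/(4)^2 = 1/16.
  c_2 = 1/(4)^3 = 1/64.
The series is valid for |w/d| < 1, i.e. |z − z₀| < |d|.
Radius of convergence: R = |3 − z₀| = |4| = 4 (distance from z₀ to the singularity z = 3).

c_0 = 1/4, c_1 = 1/16, c_2 = 1/64; R = 4.


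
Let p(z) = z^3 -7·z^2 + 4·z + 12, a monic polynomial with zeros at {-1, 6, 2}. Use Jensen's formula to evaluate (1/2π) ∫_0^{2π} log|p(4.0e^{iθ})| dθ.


Zeros: -1, 2, 6; r = 4.0.
Inside |z| < r: -1, 2. Outside (|z| ≥ r): 6.
p(0) = 12, so log|p(0)| = log(12) = 2.4849.
Apply Jensen: I(r) = log|p(0)| + Σ_k log(r/|z_k|), summed over zeros inside |z| < r.
  log(r/|z_k|) for z_k = -1: log(4.0/1) = 1.3863
  log(r/|z_k|) for z_k = 2: log(4.0/2) = 0.6931
  Outside zeros (6) contribute nothing to the Jensen sum.
Sum over inside zeros: 2.0794.
I(r) = log|p(0)| + (inside sum) = 2.4849 + 2.0794 = 4.5643.
Note: since some zeros are outside |z| ≤ r, the simplified n·log(r) form does NOT apply — only the inside zeros contribute.

I(r) ≈ 4.5643.


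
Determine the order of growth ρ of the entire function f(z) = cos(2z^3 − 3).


Write cos(w) = (e^{iw} ± e^{−iw})/(2 or 2i), so |cos(w)| ≤ e^{|w|}. With w = 2z^3 − 3, |w| ≤ 2r^3 + 3 on |z|=r, giving M(r) ≤ e^{2r^3 + 3} and ρ ≤ 3. For the lower bound, choose z on |z|=r with 2z^3 purely imaginary of modulus 2r^3; then |cos(2z^3 − 3)| grows like e^{2r^3}/2, so ρ ≥ 3. Hence ρ = 3.
Therefore ρ = 3.

Order ρ = 3.


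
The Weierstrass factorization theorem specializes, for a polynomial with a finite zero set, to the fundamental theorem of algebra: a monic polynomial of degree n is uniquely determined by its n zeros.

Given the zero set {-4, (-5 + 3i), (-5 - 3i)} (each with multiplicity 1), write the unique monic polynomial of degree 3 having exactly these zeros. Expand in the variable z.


The polynomial is p(z) = ∏_{α ∈ S} (z − α), where S = {-4, (-5 + 3i), (-5 - 3i)}.
Expanding the product yields: p(z) = z^3 + 14·z^2 + 74·z + 136.
Note conjugate pairs combine to real quadratics: (z − (-5+3i))(z − (-5−3i)) = z² + 10z + 34.
The resulting polynomial has degree 3 and real coefficients as required.

p(z) = z^3 + 14·z^2 + 74·z + 136.


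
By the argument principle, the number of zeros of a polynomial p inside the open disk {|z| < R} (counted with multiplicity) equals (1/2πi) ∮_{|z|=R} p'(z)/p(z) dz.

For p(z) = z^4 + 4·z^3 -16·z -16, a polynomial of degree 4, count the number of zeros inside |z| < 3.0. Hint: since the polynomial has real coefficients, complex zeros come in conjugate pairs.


The zeros of p are: 2, -2, -2, -2.
Their magnitudes are: 2, 2, 2, 2.
Zeros with |z| < R = 3.0: 2, -2, -2, -2.
Count = 4.
By the argument principle, (1/2πi) ∮_{|z|=R} p'(z)/p(z) dz equals exactly this count.

Number of zeros inside |z| < 3.0: 4.


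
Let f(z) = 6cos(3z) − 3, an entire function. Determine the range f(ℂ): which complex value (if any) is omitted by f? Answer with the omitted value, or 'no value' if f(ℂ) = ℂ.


Little Picard bounds the complement of f(ℂ) to at most one point.
cos is entire and surjective onto ℂ: for every w ∈ ℂ, cos(ζ) = w has a solution ζ ∈ ℂ (e.g., via the complex inverse arccos). With ζ = 3z this gives z = ζ/(3). Then 6·cos(3z) takes every value in 6·ℂ = ℂ, and adding -3 is a bijection of ℂ. So f is surjective and omits no value. (Note: only on the real line is cos bounded by [−1, 1].)

Omitted value: no value.


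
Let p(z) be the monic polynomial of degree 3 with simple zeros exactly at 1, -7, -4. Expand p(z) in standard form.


The polynomial is p(z) = ∏_{α ∈ S} (z − α), where S = {1, -7, -4}.
Expanding the product yields: p(z) = z^3 + 10·z^2 + 17·z -28.
The resulting polynomial has degree 3 and real coefficients as required.

p(z) = z^3 + 10·z^2 + 17·z -28.


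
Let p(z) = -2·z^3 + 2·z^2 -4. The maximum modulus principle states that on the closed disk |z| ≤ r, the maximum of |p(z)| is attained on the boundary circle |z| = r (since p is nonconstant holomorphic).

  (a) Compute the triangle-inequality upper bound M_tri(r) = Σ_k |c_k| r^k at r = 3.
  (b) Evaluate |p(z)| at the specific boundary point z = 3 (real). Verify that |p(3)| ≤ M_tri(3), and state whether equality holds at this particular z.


Coefficients: c_0 = -4, c_1 = 0, c_2 = 2, c_3 = -2. Radius r = 3.
Part (a). Triangle bound: M_tri(r) = Σ_k |c_k| r^k
  = |-4|·3^0 + |0|·3^1 + |2|·3^2 + |-2|·3^3
  = 4 + 0 + 18 + 54 = 76.
This bounds M(r) := max_{|z|=r} |p(z)| from above; equality holds iff all terms c_k z^k can be made to align in phase at a single z on |z|=r.
Part (b). At z = 3 (real, on the circle |z| = r):
  p(3) = (-4)·3^0 + (0)·3^1 + (2)·3^2 + (-2)·3^3 = -40.
  |p(3)| = 40.
Check: |p(3)| = 40 ≤ 76 = M_tri(3). ✓ Equality does not hold at z = 3 (the coefficients have mixed signs, so the terms do not all align in phase there).

M_tri(3) = 76; |p(3)| = 40; equality at z=3: no.


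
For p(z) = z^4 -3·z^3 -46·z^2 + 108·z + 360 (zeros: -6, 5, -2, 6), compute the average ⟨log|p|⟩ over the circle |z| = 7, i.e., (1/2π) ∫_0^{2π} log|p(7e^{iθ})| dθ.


Zeros: -6, -2, 5, 6; r = 7.
Inside |z| < r: -6, -2, 5, 6. Outside (|z| ≥ r): ∅.
p(0) = 360, so log|p(0)| = log(360) = 5.8861.
Apply Jensen: I(r) = log|p(0)| + Σ_k log(r/|z_k|), summed over zeros inside |z| < r.
  log(r/|z_k|) for z_k = -6: log(7/6) = 0.1542
  log(r/|z_k|) for z_k = 5: log(7/5) = 0.3365
  log(r/|z_k|) for z_k = -2: log(7/2) = 1.2528
  log(r/|z_k|) for z_k = 6: log(7/6) = 0.1542
Sum over inside zeros: 1.8975.
I(r) = log|p(0)| + (inside sum) = 5.8861 + 1.8975 = 7.7836.
Closed form (all zeros inside, monic): I(r) = n·log(r) = 4·log(7) = 7.7836. ✓

I(r) ≈ 7.7836.


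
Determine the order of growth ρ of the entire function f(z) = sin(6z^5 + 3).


Write sin(w) = (e^{iw} ± e^{−iw})/(2 or 2i), so |sin(w)| ≤ e^{|w|}. With w = 6z^5 + 3, |w| ≤ 6r^5 + 3 on |z|=r, giving M(r) ≤ e^{6r^5 + 3} and ρ ≤ 5. For the lower bound, choose z on |z|=r with 6z^5 purely imaginary of modulus 6r^5; then |sin(6z^5 + 3)| grows like e^{6r^5}/2, so ρ ≥ 5. Hence ρ = 5.
Therefore ρ = 5.

Order ρ = 5.


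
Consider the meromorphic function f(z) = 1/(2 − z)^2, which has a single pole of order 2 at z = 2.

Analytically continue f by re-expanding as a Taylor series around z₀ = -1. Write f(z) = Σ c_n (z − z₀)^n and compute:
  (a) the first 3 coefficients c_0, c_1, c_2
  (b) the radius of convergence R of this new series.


Let w = z − z₀, so z = z₀ + w.
Then 2 − z = 2 − (z₀ + w) = (2 − z₀) − w = 3 − w.
f(z) = 1/(3 − w)^2 = (1/(3)^2) · (1 − w/(3))^{−2}.
By the binomial series (1−u)^{−2} = Σ_{n≥0} C(n+1, 1) u^n for |u|<1, with u = w/(3):
  c_n = C(n+1, 1) / (3)^(n+2).
  c_0 = 1/(3)^2 = 1/9.
  c_1 = 2/(3)^3 = 2/27.
  c_2 = 3/(3)^4 = 1/27.
The series is valid for |w/d| < 1, i.e. |z − z₀| < |d|.
Radius of convergence: R = |2 − z₀| = |3| = 3 (distance from z₀ to the singularity z = 2).

c_0 = 1/9, c_1 = 2/27, c_2 = 1/27; R = 3.


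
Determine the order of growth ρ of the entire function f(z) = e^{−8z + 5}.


|e^{−8z + 5}| = e^{Re(-8·z) + 5} ≤ e^{8|z|^1 + 5} = e^{8r^1 + 5} on |z| = r, so ρ ≤ 1. Choosing z on |z|=r so that -8·z is real positive (always possible by picking arg z appropriately) gives |f(z)| = e^{8r^1 + 5}, matching the bound. The additive constant 5 does not affect log log M(r) ~ 1·log r. Hence ρ = 1.
Therefore ρ = 1.

Order ρ = 1.


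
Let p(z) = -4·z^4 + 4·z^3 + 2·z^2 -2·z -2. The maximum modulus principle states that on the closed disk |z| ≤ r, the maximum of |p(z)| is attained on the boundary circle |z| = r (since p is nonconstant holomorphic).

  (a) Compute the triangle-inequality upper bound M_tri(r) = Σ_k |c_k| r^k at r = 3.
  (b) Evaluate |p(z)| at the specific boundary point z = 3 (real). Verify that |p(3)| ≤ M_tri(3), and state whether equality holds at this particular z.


Coefficients: c_0 = -2, c_1 = -2, c_2 = 2, c_3 = 4, c_4 = -4. Radius r = 3.
Part (a). Triangle bound: M_tri(r) = Σ_k |c_k| r^k
  = |-2|·3^0 + |-2|·3^1 + |2|·3^2 + |4|·3^3 + |-4|·3^4
  = 2 + 6 + 18 + 108 + 324 = 458.
This bounds M(r) := max_{|z|=r} |p(z)| from above; equality holds iff all terms c_k z^k can be made to align in phase at a single z on |z|=r.
Part (b). At z = 3 (real, on the circle |z| = r):
  p(3) = (-2)·3^0 + (-2)·3^1 + (2)·3^2 + (4)·3^3 + (-4)·3^4 = -206.
  |p(3)| = 206.
Check: |p(3)| = 206 ≤ 458 = M_tri(3). ✓ Equality does not hold at z = 3 (the coefficients have mixed signs, so the terms do not all align in phase there).

M_tri(3) = 458; |p(3)| = 206; equality at z=3: no.


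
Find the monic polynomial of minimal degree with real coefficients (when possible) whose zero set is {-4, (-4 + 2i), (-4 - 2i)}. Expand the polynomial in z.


The polynomial is p(z) = ∏_{α ∈ S} (z − α), where S = {-4, (-4 + 2i), (-4 - 2i)}.
Expanding the product yields: p(z) = z^3 + 12·z^2 + 52·z + 80.
Note conjugate pairs combine to real quadratics: (z − (-4+2i))(z − (-4−2i)) = z² + 8z + 20.
The resulting polynomial has degree 3 and real coefficients as required.

p(z) = z^3 + 12·z^2 + 52·z + 80.


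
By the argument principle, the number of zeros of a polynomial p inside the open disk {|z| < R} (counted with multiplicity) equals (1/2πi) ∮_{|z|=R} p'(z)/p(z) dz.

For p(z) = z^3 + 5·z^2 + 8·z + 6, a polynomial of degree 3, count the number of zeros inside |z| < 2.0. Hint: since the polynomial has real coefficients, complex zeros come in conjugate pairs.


The zeros of p are: -3, (-1 + 1i), (-1 - 1i).
Their magnitudes are: 3, 1.414, 1.414.
Zeros with |z| < R = 2.0: (-1 + 1i), (-1 - 1i).
Count = 2.
By the argument principle, (1/2πi) ∮_{|z|=R} p'(z)/p(z) dz equals exactly this count.

Number of zeros inside |z| < 2.0: 2.


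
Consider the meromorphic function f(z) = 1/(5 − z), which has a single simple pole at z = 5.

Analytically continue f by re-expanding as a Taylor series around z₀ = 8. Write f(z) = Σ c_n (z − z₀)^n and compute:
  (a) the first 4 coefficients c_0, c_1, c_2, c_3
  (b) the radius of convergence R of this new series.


Let w = z − z₀, so z = z₀ + w.
Then 5 − z = 5 − (z₀ + w) = (5 − z₀) − w = -3 − w.
f(z) = 1/(-3 − w) = (1/(-3)) · 1/(1 − w/(-3)) = Σ_{n≥0} w^n / (-3)^(n+1).
So c_n = 1/(-3)^(n+1):
  c_0 = 1/(-3)^1 = -1/3.
  c_1 = 1/(-3)^2 = 1/9.
  c_2 = 1/(-3)^3 = -1/27.
  c_3 = 1/(-3)^4 = 1/81.
The series is valid for |w/d| < 1, i.e. |z − z₀| < |d|.
Radius of convergence: R = |5 − z₀| = |-3| = 3 (distance from z₀ to the singularity z = 5).

c_0 = -1/3, c_1 = 1/9, c_2 = -1/27, c_3 = 1/81; R = 3.


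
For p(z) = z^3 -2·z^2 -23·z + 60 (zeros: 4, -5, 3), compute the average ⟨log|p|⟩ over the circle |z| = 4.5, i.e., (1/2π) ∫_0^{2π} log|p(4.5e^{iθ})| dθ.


Zeros: -5, 3, 4; r = 4.5.
Inside |z| < r: 3, 4. Outside (|z| ≥ r): -5.
p(0) = 60, so log|p(0)| = log(60) = 4.0943.
Apply Jensen: I(r) = log|p(0)| + Σ_k log(r/|z_k|), summed over zeros inside |z| < r.
  log(r/|z_k|) for z_k = 4: log(4.5/4) = 0.1178
  log(r/|z_k|) for z_k = 3: log(4.5/3) = 0.4055
  Outside zeros (-5) contribute nothing to the Jensen sum.
Sum over inside zeros: 0.5232.
I(r) = log|p(0)| + (inside sum) = 4.0943 + 0.5232 = 4.6176.
Note: since some zeros are outside |z| ≤ r, the simplified n·log(r) form does NOT apply — only the inside zeros contribute.

I(r) ≈ 4.6176.


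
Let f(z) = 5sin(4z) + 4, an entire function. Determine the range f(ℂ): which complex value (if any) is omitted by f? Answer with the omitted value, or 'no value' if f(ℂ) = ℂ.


Little Picard bounds the complement of f(ℂ) to at most one point.
sin is entire and surjective onto ℂ: for every w ∈ ℂ, sin(ζ) = w has a solution ζ ∈ ℂ (e.g., via the complex inverse arcsin). With ζ = 4z this gives z = ζ/(4). Then 5·sin(4z) takes every value in 5·ℂ = ℂ, and adding 4 is a bijection of ℂ. So f is surjective and omits no value. (Note: only on the real line is sin bounded by [−1, 1].)

Omitted value: no value.


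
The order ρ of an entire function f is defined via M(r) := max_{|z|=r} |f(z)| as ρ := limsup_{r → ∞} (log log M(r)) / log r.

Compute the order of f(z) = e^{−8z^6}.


|e^{−8z^6}| = e^{Re(-8·z^6) + 0} ≤ e^{8|z|^6 + 0} = e^{8r^6 + 0} on |z| = r, so ρ ≤ 6. Choosing z on |z|=r so that -8·z^6 is real positive (always possible by picking arg z appropriately) gives |f(z)| = e^{8r^6 + 0}, matching the bound. The additive constant 0 does not affect log log M(r) ~ 6·log r. Hence ρ = 6.
Therefore ρ = 6.

Order ρ = 6.


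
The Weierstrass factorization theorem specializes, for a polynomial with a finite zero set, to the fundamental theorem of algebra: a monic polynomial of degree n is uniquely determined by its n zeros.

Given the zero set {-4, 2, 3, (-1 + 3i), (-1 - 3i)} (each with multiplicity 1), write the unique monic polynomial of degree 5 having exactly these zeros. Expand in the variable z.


The polynomial is p(z) = ∏_{α ∈ S} (z − α), where S = {-4, 2, 3, (-1 + 3i), (-1 - 3i)}.
Expanding the product yields: p(z) = z^5 + z^4 -6·z^3 -14·z^2 -92·z + 240.
Note conjugate pairs combine to real quadratics: (z − (-1+3i))(z − (-1−3i)) = z² + 2z + 10.
The resulting polynomial has degree 5 and real coefficients as required.

p(z) = z^5 + z^4 -6·z^3 -14·z^2 -92·z + 240.


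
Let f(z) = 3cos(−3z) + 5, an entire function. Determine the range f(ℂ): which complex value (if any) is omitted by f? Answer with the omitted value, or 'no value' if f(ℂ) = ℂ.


Little Picard bounds the complement of f(ℂ) to at most one point.
cos is entire and surjective onto ℂ: for every w ∈ ℂ, cos(ζ) = w has a solution ζ ∈ ℂ (e.g., via the complex inverse arccos). With ζ = −3z this gives z = ζ/(-3). Then 3·cos(−3z) takes every value in 3·ℂ = ℂ, and adding 5 is a bijection of ℂ. So f is surjective and omits no value. (Note: only on the real line is cos bounded by [−1, 1].)

Omitted value: no value.


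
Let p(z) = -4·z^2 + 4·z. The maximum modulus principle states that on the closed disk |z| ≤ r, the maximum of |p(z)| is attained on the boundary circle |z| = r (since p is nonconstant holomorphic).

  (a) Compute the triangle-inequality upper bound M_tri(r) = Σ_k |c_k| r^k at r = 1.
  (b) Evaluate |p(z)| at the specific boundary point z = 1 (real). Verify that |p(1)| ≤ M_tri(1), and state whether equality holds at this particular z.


Coefficients: c_0 = 0, c_1 = 4, c_2 = -4. Radius r = 1.
Part (a). Triangle bound: M_tri(r) = Σ_k |c_k| r^k
  = |0|·1^0 + |4|·1^1 + |-4|·1^2
  = 0 + 4 + 4 = 8.
This bounds M(r) := max_{|z|=r} |p(z)| from above; equality holds iff all terms c_k z^k can be made to align in phase at a single z on |z|=r.
Part (b). At z = 1 (real, on the circle |z| = r):
  p(1) = (0)·1^0 + (4)·1^1 + (-4)·1^2 = 0.
  |p(1)| = 0.
Check: |p(1)| = 0 ≤ 8 = M_tri(1). ✓ Equality does not hold at z = 1 (the coefficients have mixed signs, so the terms do not all align in phase there).

M_tri(1) = 8; |p(1)| = 0; equality at z=1: no.


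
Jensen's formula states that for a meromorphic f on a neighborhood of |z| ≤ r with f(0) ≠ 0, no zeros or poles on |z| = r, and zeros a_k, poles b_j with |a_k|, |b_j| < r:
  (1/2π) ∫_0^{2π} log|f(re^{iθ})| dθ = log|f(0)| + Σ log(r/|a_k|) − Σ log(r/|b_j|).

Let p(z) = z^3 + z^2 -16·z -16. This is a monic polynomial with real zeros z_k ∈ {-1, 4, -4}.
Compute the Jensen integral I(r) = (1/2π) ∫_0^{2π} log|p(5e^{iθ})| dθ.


Zeros: -4, -1, 4; r = 5.
Inside |z| < r: -4, -1, 4. Outside (|z| ≥ r): ∅.
p(0) = -16, so log|p(0)| = log(16) = 2.7726.
Apply Jensen: I(r) = log|p(0)| + Σ_k log(r/|z_k|), summed over zeros inside |z| < r.
  log(r/|z_k|) for z_k = -1: log(5/1) = 1.6094
  log(r/|z_k|) for z_k = 4: log(5/4) = 0.2231
  log(r/|z_k|) for z_k = -4: log(5/4) = 0.2231
Sum over inside zeros: 2.0557.
I(r) = log|p(0)| + (inside sum) = 2.7726 + 2.0557 = 4.8283.
Closed form (all zeros inside, monic): I(r) = n·log(r) = 3·log(5) = 4.8283. ✓

I(r) ≈ 4.8283.


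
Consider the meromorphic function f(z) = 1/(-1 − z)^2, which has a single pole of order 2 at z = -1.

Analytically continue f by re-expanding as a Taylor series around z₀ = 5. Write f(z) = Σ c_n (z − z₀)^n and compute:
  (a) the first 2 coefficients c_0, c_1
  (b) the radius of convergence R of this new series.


Let w = z − z₀, so z = z₀ + w.
Then -1 − z = -1 − (z₀ + w) = (-1 − z₀) − w = -6 − w.
f(z) = 1/(-6 − w)^2 = (1/(-6)^2) · (1 − w/(-6))^{−2}.
By the binomial series (1−u)^{−2} = Σ_{n≥0} C(n+1, 1) u^n for |u|<1, with u = w/(-6):
  c_n = C(n+1, 1) / (-6)^(n+2).
  c_0 = 1/(-6)^2 = 1/36.
  c_1 = 2/(-6)^3 = -1/108.
The series is valid for |w/d| < 1, i.e. |z − z₀| < |d|.
Radius of convergence: R = |-1 − z₀| = |-6| = 6 (distance from z₀ to the singularity z = -1).

c_0 = 1/36, c_1 = -1/108; R = 6.


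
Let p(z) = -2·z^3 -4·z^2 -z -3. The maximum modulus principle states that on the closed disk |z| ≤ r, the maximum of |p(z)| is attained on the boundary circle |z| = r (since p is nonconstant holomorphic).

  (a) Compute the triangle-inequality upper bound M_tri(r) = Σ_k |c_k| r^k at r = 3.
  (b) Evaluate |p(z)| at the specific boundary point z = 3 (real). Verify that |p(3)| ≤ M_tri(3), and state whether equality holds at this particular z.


Coefficients: c_0 = -3, c_1 = -1, c_2 = -4, c_3 = -2. Radius r = 3.
Part (a). Triangle bound: M_tri(r) = Σ_k |c_k| r^k
  = |-3|·3^0 + |-1|·3^1 + |-4|·3^2 + |-2|·3^3
  = 3 + 3 + 36 + 54 = 96.
This bounds M(r) := max_{|z|=r} |p(z)| from above; equality holds iff all terms c_k z^k can be made to align in phase at a single z on |z|=r.
Part (b). At z = 3 (real, on the circle |z| = r):
  p(3) = (-3)·3^0 + (-1)·3^1 + (-4)·3^2 + (-2)·3^3 = -96.
  |p(3)| = 96.
Since all nonzero coefficients share the same sign, |p(3)| = 96 = M_tri(3); the triangle bound is attained at z = 3, so in fact M(r) = 96.

M_tri(3) = 96; |p(3)| = 96; equality at z=3: yes.


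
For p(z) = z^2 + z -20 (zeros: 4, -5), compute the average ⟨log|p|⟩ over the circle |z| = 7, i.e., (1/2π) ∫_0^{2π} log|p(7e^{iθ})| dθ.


Zeros: -5, 4; r = 7.
Inside |z| < r: -5, 4. Outside (|z| ≥ r): ∅.
p(0) = -20, so log|p(0)| = log(20) = 2.9957.
Apply Jensen: I(r) = log|p(0)| + Σ_k log(r/|z_k|), summed over zeros inside |z| < r.
  log(r/|z_k|) for z_k = 4: log(7/4) = 0.5596
  log(r/|z_k|) for z_k = -5: log(7/5) = 0.3365
Sum over inside zeros: 0.8961.
I(r) = log|p(0)| + (inside sum) = 2.9957 + 0.8961 = 3.8918.
Closed form (all zeros inside, monic): I(r) = n·log(r) = 2·log(7) = 3.8918. ✓

I(r) ≈ 3.8918.


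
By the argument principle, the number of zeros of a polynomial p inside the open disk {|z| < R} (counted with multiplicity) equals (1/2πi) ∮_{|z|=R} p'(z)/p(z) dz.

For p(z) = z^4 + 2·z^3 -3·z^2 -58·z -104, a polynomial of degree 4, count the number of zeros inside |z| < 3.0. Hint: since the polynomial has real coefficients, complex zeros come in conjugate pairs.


The zeros of p are: -2, (-2 + 3i), (-2 - 3i), 4.
Their magnitudes are: 2, 3.606, 3.606, 4.
Zeros with |z| < R = 3.0: -2.
Count = 1.
By the argument principle, (1/2πi) ∮_{|z|=R} p'(z)/p(z) dz equals exactly this count.

Number of zeros inside |z| < 3.0: 1.


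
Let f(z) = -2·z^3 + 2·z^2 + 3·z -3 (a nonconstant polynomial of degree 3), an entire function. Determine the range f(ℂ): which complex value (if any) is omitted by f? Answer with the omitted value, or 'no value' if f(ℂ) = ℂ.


Little Picard bounds the complement of f(ℂ) to at most one point.
For every w ∈ ℂ, the equation p(z) − w = 0 is a nonconstant polynomial in z and hence has at least one root by the fundamental theorem of algebra. So p is surjective onto ℂ, omitting no value.

Omitted value: no value.


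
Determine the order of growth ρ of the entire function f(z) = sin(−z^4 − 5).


Write sin(w) = (e^{iw} ± e^{−iw})/(2 or 2i), so |sin(w)| ≤ e^{|w|}. With w = −z^4 − 5, |w| ≤ 1r^4 + 5 on |z|=r, giving M(r) ≤ e^{1r^4 + 5} and ρ ≤ 4. For the lower bound, choose z on |z|=r with -1z^4 purely imaginary of modulus 1r^4; then |sin(−z^4 − 5)| grows like e^{1r^4}/2, so ρ ≥ 4. Hence ρ = 4.
Therefore ρ = 4.

Order ρ = 4.


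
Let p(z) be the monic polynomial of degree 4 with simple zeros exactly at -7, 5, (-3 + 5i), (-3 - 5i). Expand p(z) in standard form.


The polynomial is p(z) = ∏_{α ∈ S} (z − α), where S = {-7, 5, (-3 + 5i), (-3 - 5i)}.
Expanding the product yields: p(z) = z^4 + 8·z^3 + 11·z^2 -142·z -1190.
Note conjugate pairs combine to real quadratics: (z − (-3+5i))(z − (-3−5i)) = z² + 6z + 34.
The resulting polynomial has degree 4 and real coefficients as required.

p(z) = z^4 + 8·z^3 + 11·z^2 -142·z -1190.


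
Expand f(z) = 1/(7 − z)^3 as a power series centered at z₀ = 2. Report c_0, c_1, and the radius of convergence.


Let w = z − z₀, so z = z₀ + w.
Then 7 − z = 7 − (z₀ + w) = (7 − z₀) − w = 5 − w.
f(z) = 1/(5 − w)^3 = (1/(5)^3) · (1 − w/(5))^{−3}.
By the binomial series (1−u)^{−3} = Σ_{n≥0} C(n+2, 2) u^n for |u|<1, with u = w/(5):
  c_n = C(n+2, 2) / (5)^(n+3).
  c_0 = 1/(5)^3 = 1/125.
  c_1 = 3/(5)^4 = 3/625.
The series is valid for |w/d| < 1, i.e. |z − z₀| < |d|.
Radius of convergence: R = |7 − z₀| = |5| = 5 (distance from z₀ to the singularity z = 7).

c_0 = 1/125, c_1 = 3/625; R = 5.


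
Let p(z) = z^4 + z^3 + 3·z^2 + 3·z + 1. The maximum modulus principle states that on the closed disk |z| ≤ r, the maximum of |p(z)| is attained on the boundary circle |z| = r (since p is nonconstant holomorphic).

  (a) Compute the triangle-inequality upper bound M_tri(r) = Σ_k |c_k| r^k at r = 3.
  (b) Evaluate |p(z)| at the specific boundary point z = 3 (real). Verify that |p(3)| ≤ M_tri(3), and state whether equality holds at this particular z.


Coefficients: c_0 = 1, c_1 = 3, c_2 = 3, c_3 = 1, c_4 = 1. Radius r = 3.
Part (a). Triangle bound: M_tri(r) = Σ_k |c_k| r^k
  = |1|·3^0 + |3|·3^1 + |3|·3^2 + |1|·3^3 + |1|·3^4
  = 1 + 9 + 27 + 27 + 81 = 145.
This bounds M(r) := max_{|z|=r} |p(z)| from above; equality holds iff all terms c_k z^k can be made to align in phase at a single z on |z|=r.
Part (b). At z = 3 (real, on the circle |z| = r):
  p(3) = (1)·3^0 + (3)·3^1 + (3)·3^2 + (1)·3^3 + (1)·3^4 = 145.
  |p(3)| = 145.
Since all nonzero coefficients share the same sign, |p(3)| = 145 = M_tri(3); the triangle bound is attained at z = 3, so in fact M(r) = 145.

M_tri(3) = 145; |p(3)| = 145; equality at z=3: yes.


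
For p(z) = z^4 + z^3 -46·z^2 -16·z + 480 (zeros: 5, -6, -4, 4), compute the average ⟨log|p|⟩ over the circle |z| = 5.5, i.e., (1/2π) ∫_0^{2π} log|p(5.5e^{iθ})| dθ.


Zeros: -6, -4, 4, 5; r = 5.5.
Inside |z| < r: -4, 4, 5. Outside (|z| ≥ r): -6.
p(0) = 480, so log|p(0)| = log(480) = 6.1738.
Apply Jensen: I(r) = log|p(0)| + Σ_k log(r/|z_k|), summed over zeros inside |z| < r.
  log(r/|z_k|) for z_k = 5: log(5.5/5) = 0.0953
  log(r/|z_k|) for z_k = -4: log(5.5/4) = 0.3185
  log(r/|z_k|) for z_k = 4: log(5.5/4) = 0.3185
  Outside zeros (-6) contribute nothing to the Jensen sum.
Sum over inside zeros: 0.7322.
I(r) = log|p(0)| + (inside sum) = 6.1738 + 0.7322 = 6.9060.
Note: since some zeros are outside |z| ≤ r, the simplified n·log(r) form does NOT apply — only the inside zeros contribute.

I(r) ≈ 6.9060.


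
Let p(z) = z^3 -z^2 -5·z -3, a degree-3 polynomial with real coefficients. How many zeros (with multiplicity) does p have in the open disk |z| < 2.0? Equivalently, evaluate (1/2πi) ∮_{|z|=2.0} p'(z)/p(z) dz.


The zeros of p are: -1, 3, -1.
Their magnitudes are: 1, 3, 1.
Zeros with |z| < R = 2.0: -1, -1.
Count = 2.
By the argument principle, (1/2πi) ∮_{|z|=R} p'(z)/p(z) dz equals exactly this count.

Number of zeros inside |z| < 2.0: 2.


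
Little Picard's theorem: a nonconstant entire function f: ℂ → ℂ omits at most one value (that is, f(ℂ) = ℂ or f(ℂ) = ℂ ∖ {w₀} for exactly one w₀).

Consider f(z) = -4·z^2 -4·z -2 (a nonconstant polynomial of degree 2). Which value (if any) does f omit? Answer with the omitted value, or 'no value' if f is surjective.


Little Picard bounds the complement of f(ℂ) to at most one point.
For every w ∈ ℂ, the equation p(z) − w = 0 is a nonconstant polynomial in z and hence has at least one root by the fundamental theorem of algebra. So p is surjective onto ℂ, omitting no value.

Omitted value: no value.


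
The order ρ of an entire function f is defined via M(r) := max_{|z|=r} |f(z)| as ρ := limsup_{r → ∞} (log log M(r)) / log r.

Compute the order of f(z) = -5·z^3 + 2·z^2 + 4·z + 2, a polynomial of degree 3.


|f(z)| ≤ Σ|c_k|·r^k = O(r^3) as r → ∞. Polynomial growth is O(e^{r^ε}) for every ε > 0 (since r^3/e^{r^ε} → 0), so ρ ≤ ε for all ε > 0, i.e. ρ = 0. Every nonconstant polynomial has order 0.
Therefore ρ = 0.

Order ρ = 0.


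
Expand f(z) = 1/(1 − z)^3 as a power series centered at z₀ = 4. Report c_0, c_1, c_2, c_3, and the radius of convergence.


Let w = z − z₀, so z = z₀ + w.
Then 1 − z = 1 − (z₀ + w) = (1 − z₀) − w = -3 − w.
f(z) = 1/(-3 − w)^3 = (1/(-3)^3) · (1 − w/(-3))^{−3}.
By the binomial series (1−u)^{−3} = Σ_{n≥0} C(n+2, 2) u^n for |u|<1, with u = w/(-3):
  c_n = C(n+2, 2) / (-3)^(n+3).
  c_0 = 1/(-3)^3 = -1/27.
  c_1 = 3/(-3)^4 = 1/27.
  c_2 = 6/(-3)^5 = -2/81.
  c_3 = 10/(-3)^6 = 10/729.
The series is valid for |w/d| < 1, i.e. |z − z₀| < |d|.
Radius of convergence: R = |1 − z₀| = |-3| = 3 (distance from z₀ to the singularity z = 1).

c_0 = -1/27, c_1 = 1/27, c_2 = -2/81, c_3 = 10/729; R = 3.


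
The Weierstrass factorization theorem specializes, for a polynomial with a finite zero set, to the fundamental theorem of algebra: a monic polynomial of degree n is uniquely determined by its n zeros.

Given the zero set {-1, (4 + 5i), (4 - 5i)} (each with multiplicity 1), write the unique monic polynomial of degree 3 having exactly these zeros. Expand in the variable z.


The polynomial is p(z) = ∏_{α ∈ S} (z − α), where S = {-1, (4 + 5i), (4 - 5i)}.
Expanding the product yields: p(z) = z^3 -7·z^2 + 33·z + 41.
Note conjugate pairs combine to real quadratics: (z − (4+5i))(z − (4−5i)) = z² − 8z + 41.
The resulting polynomial has degree 3 and real coefficients as required.

p(z) = z^3 -7·z^2 + 33·z + 41.


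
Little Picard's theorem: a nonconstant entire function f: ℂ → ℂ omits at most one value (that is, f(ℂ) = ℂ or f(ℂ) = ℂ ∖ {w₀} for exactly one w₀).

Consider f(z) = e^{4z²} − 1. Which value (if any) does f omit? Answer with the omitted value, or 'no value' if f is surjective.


Little Picard bounds the complement of f(ℂ) to at most one point.
The exponent g(z) = 4z² is a nonconstant polynomial, hence surjective onto ℂ. So e^{g(z)} takes every value in {e^w : w ∈ ℂ} = ℂ ∖ {0}. Adding -1 shifts the range to ℂ ∖ {-1}. f omits exactly -1.

Omitted value: -1.


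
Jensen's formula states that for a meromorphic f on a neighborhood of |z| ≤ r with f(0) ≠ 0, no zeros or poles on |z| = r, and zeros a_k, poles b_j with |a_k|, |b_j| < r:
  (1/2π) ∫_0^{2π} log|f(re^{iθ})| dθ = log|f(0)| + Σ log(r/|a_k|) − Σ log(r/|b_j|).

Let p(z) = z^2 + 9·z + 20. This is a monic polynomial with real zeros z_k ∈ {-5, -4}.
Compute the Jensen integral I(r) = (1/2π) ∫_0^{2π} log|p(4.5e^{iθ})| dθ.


Zeros: -5, -4; r = 4.5.
Inside |z| < r: -4. Outside (|z| ≥ r): -5.
p(0) = 20, so log|p(0)| = log(20) = 2.9957.
Apply Jensen: I(r) = log|p(0)| + Σ_k log(r/|z_k|), summed over zeros inside |z| < r.
  log(r/|z_k|) for z_k = -4: log(4.5/4) = 0.1178
  Outside zeros (-5) contribute nothing to the Jensen sum.
Sum over inside zeros: 0.1178.
I(r) = log|p(0)| + (inside sum) = 2.9957 + 0.1178 = 3.1135.
Note: since some zeros are outside |z| ≤ r, the simplified n·log(r) form does NOT apply — only the inside zeros contribute.

I(r) ≈ 3.1135.


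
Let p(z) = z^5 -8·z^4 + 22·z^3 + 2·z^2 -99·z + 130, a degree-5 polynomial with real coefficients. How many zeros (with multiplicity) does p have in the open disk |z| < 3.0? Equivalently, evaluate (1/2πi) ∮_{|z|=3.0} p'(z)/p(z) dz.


The zeros of p are: (3 + 2i), (3 - 2i), (2 + 1i), (2 - 1i), -2.
Their magnitudes are: 3.606, 3.606, 2.236, 2.236, 2.
Zeros with |z| < R = 3.0: (2 + 1i), (2 - 1i), -2.
Count = 3.
By the argument principle, (1/2πi) ∮_{|z|=R} p'(z)/p(z) dz equals exactly this count.

Number of zeros inside |z| < 3.0: 3.


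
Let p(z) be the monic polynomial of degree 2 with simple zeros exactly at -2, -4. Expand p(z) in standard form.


The polynomial is p(z) = ∏_{α ∈ S} (z − α), where S = {-2, -4}.
Expanding the product yields: p(z) = z^2 + 6·z + 8.
The resulting polynomial has degree 2 and real coefficients as required.

p(z) = z^2 + 6·z + 8.


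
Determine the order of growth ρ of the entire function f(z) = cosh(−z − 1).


cosh(w) is a linear combination of e^{iw} and e^{−iw} (or e^w, e^{−w} in the hyperbolic case), so |cosh(w)| ≤ e^{|w|}. With w = −z − 1, |w| ≤ 1|z| + 1 = 1r + 1 on |z| = r, giving M(r) ≤ e^{1r + 1}, so ρ ≤ 1. On a suitable ray (z = it for sin/cos; z = t for sinh/cosh, t real → ∞), |cosh(−z − 1)| grows like e^{1|t|}/2, so ρ ≥ 1. Hence ρ = 1.
Therefore ρ = 1.

Order ρ = 1.


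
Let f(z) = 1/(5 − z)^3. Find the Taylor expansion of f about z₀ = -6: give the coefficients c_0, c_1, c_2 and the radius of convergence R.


Let w = z − z₀, so z = z₀ + w.
Then 5 − z = 5 − (z₀ + w) = (5 − z₀) − w = 11 − w.
f(z) = 1/(11 − w)^3 = (1/(11)^3) · (1 − w/(11))^{−3}.
By the binomial series (1−u)^{−3} = Σ_{n≥0} C(n+2, 2) u^n for |u|<1, with u = w/(11):
  c_n = C(n+2, 2) / (11)^(n+3).
  c_0 = 1/(11)^3 = 1/1331.
  c_1 = 3/(11)^4 = 3/14641.
  c_2 = 6/(11)^5 = 6/161051.
The series is valid for |w/d| < 1, i.e. |z − z₀| < |d|.
Radius of convergence: R = |5 − z₀| = |11| = 11 (distance from z₀ to the singularity z = 5).

c_0 = 1/1331, c_1 = 3/14641, c_2 = 6/161051; R = 11.


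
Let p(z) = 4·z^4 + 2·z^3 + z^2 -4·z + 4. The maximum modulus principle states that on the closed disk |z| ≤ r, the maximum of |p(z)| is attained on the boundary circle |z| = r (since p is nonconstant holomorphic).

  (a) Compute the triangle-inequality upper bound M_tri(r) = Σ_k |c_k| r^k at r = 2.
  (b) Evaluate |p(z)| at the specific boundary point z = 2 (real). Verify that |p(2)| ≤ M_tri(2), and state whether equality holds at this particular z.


Coefficients: c_0 = 4, c_1 = -4, c_2 = 1, c_3 = 2, c_4 = 4. Radius r = 2.
Part (a). Triangle bound: M_tri(r) = Σ_k |c_k| r^k
  = |4|·2^0 + |-4|·2^1 + |1|·2^2 + |2|·2^3 + |4|·2^4
  = 4 + 8 + 4 + 16 + 64 = 96.
This bounds M(r) := max_{|z|=r} |p(z)| from above; equality holds iff all terms c_k z^k can be made to align in phase at a single z on |z|=r.
Part (b). At z = 2 (real, on the circle |z| = r):
  p(2) = (4)·2^0 + (-4)·2^1 + (1)·2^2 + (2)·2^3 + (4)·2^4 = 80.
  |p(2)| = 80.
Check: |p(2)| = 80 ≤ 96 = M_tri(2). ✓ Equality does not hold at z = 2 (the coefficients have mixed signs, so the terms do not all align in phase there).

M_tri(2) = 96; |p(2)| = 80; equality at z=2: no.


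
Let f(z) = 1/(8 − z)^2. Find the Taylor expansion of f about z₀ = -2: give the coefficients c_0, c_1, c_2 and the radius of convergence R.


Let w = z − z₀, so z = z₀ + w.
Then 8 − z = 8 − (z₀ + w) = (8 − z₀) − w = 10 − w.
f(z) = 1/(10 − w)^2 = (1/(10)^2) · (1 − w/(10))^{−2}.
By the binomial series (1−u)^{−2} = Σ_{n≥0} C(n+1, 1) u^n for |u|<1, with u = w/(10):
  c_n = C(n+1, 1) / (10)^(n+2).
  c_0 = 1/(10)^2 = 1/100.
  c_1 = 2/(10)^3 = 1/500.
  c_2 = 3/(10)^4 = 3/10000.
The series is valid for |w/d| < 1, i.e. |z − z₀| < |d|.
Radius of convergence: R = |8 − z₀| = |10| = 10 (distance from z₀ to the singularity z = 8).

c_0 = 1/100, c_1 = 1/500, c_2 = 3/10000; R = 10.


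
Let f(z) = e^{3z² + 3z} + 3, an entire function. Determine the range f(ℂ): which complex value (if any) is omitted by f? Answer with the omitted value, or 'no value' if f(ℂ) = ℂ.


Little Picard bounds the complement of f(ℂ) to at most one point.
The exponent g(z) = 3z² + 3z is a nonconstant polynomial, hence surjective onto ℂ. So e^{g(z)} takes every value in {e^w : w ∈ ℂ} = ℂ ∖ {0}. Adding 3 shifts the range to ℂ ∖ {3}. f omits exactly 3.

Omitted value: 3.


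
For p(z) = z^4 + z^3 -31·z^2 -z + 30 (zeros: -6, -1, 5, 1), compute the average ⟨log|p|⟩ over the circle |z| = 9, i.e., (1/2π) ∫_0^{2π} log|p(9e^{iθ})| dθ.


Zeros: -6, -1, 1, 5; r = 9.
Inside |z| < r: -6, -1, 1, 5. Outside (|z| ≥ r): ∅.
p(0) = 30, so log|p(0)| = log(30) = 3.4012.
Apply Jensen: I(r) = log|p(0)| + Σ_k log(r/|z_k|), summed over zeros inside |z| < r.
  log(r/|z_k|) for z_k = -6: log(9/6) = 0.4055
  log(r/|z_k|) for z_k = -1: log(9/1) = 2.1972
  log(r/|z_k|) for z_k = 5: log(9/5) = 0.5878
  log(r/|z_k|) for z_k = 1: log(9/1) = 2.1972
Sum over inside zeros: 5.3877.
I(r) = log|p(0)| + (inside sum) = 3.4012 + 5.3877 = 8.7889.
Closed form (all zeros inside, monic): I(r) = n·log(r) = 4·log(9) = 8.7889. ✓

I(r) ≈ 8.7889.


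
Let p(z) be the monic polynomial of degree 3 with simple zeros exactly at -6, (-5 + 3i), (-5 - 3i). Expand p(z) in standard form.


The polynomial is p(z) = ∏_{α ∈ S} (z − α), where S = {-6, (-5 + 3i), (-5 - 3i)}.
Expanding the product yields: p(z) = z^3 + 16·z^2 + 94·z + 204.
Note conjugate pairs combine to real quadratics: (z − (-5+3i))(z − (-5−3i)) = z² + 10z + 34.
The resulting polynomial has degree 3 and real coefficients as required.

p(z) = z^3 + 16·z^2 + 94·z + 204.


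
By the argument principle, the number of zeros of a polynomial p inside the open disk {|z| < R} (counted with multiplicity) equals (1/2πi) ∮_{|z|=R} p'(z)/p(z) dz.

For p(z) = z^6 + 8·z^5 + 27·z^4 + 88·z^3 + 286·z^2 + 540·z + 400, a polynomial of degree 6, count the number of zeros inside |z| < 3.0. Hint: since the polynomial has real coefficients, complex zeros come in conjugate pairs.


The zeros of p are: -2, -4, (1 + 3i), (1 - 3i), (-2 + 1i), (-2 - 1i).
Their magnitudes are: 2, 4, 3.162, 3.162, 2.236, 2.236.
Zeros with |z| < R = 3.0: -2, (-2 + 1i), (-2 - 1i).
Count = 3.
By the argument principle, (1/2πi) ∮_{|z|=R} p'(z)/p(z) dz equals exactly this count.

Number of zeros inside |z| < 3.0: 3.


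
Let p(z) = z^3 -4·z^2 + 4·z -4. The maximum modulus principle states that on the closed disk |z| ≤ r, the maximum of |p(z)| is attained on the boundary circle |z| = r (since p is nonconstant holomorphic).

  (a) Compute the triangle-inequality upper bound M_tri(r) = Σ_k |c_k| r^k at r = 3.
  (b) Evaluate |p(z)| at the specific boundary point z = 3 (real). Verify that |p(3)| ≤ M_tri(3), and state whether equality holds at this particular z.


Coefficients: c_0 = -4, c_1 = 4, c_2 = -4, c_3 = 1. Radius r = 3.
Part (a). Triangle bound: M_tri(r) = Σ_k |c_k| r^k
  = |-4|·3^0 + |4|·3^1 + |-4|·3^2 + |1|·3^3
  = 4 + 12 + 36 + 27 = 79.
This bounds M(r) := max_{|z|=r} |p(z)| from above; equality holds iff all terms c_k z^k can be made to align in phase at a single z on |z|=r.
Part (b). At z = 3 (real, on the circle |z| = r):
  p(3) = (-4)·3^0 + (4)·3^1 + (-4)·3^2 + (1)·3^3 = -1.
  |p(3)| = 1.
Check: |p(3)| = 1 ≤ 79 = M_tri(3). ✓ Equality does not hold at z = 3 (the coefficients have mixed signs, so the terms do not all align in phase there).

M_tri(3) = 79; |p(3)| = 1; equality at z=3: no.


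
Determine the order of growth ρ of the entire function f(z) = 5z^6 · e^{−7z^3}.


M(r) = max_{|z|=r} |5|·|z|^6·|e^{−7z^3}| = 5·r^6 · e^{7r^3} (the factors attain their maxima compatibly on |z|=r). Then log M(r) = log 5 + 6·log r + 7r^3, dominated by the last term, so log log M(r) ~ 3·log r. The polynomial factor 5z^6 contributes only a log r term and does not affect the order. ρ = 3.
Therefore ρ = 3.

Order ρ = 3.
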